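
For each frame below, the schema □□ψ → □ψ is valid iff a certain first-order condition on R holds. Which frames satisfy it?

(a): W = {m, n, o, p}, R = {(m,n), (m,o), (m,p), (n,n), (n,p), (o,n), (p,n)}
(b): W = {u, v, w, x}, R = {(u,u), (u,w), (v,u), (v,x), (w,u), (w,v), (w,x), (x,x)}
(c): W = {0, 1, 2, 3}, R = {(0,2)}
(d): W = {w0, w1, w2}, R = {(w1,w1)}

Frame correspondent (Sahlqvist): ∀x ∀y (Rxy → ∃z (Rxz ∧ Rzy)) — i.e. density.
(a): fails — Rmo but no z with Rmz and Rzo.
(b): fails — Rwv but no z with Rwz and Rzv.
(c): fails — R02 but no z with R0z and Rz2.
(d): condition met.
Valid on: (d).

(d)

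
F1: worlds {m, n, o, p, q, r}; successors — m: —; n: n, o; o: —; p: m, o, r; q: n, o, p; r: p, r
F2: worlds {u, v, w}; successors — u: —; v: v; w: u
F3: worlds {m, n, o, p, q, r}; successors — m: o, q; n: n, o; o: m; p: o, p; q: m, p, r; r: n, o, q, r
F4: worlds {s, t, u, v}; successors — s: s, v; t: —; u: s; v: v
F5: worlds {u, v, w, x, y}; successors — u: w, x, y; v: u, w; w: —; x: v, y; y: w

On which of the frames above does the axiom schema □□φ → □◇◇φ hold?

F4

The schema corresponds to a generalized confluence (Geach) condition: ∀x ∀z (xRz → ∃w (xR²w ∧ zR²w)).
F1: fails — nRo but no w with nR²w and oR²w.
F2: fails — wRu but no t with wR²t and uR²t.
F3: fails — mRo but no w with mR²w and oR²w.
F4: ✓.
F5: fails — uRw but no t with uR²t and wR²t.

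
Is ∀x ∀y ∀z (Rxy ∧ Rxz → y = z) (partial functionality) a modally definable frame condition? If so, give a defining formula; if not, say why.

This is a Sahlqvist condition; the CD axiom ◇q → □q defines it.

Definable; ◇q → □q defines it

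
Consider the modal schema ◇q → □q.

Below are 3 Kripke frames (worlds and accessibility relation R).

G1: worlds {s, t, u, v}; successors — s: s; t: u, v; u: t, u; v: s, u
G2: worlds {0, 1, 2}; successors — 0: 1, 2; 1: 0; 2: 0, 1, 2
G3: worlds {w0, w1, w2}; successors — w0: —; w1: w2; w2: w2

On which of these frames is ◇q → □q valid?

Frame correspondent (Sahlqvist): ∀x ∀y ∀z (Rxy ∧ Rxz → y = z) — i.e. partial functionality.
G1: fails — t sees both u and v.
G2: fails — 0 sees both 1 and 2.
G3: condition met.
Valid on: G3.

G3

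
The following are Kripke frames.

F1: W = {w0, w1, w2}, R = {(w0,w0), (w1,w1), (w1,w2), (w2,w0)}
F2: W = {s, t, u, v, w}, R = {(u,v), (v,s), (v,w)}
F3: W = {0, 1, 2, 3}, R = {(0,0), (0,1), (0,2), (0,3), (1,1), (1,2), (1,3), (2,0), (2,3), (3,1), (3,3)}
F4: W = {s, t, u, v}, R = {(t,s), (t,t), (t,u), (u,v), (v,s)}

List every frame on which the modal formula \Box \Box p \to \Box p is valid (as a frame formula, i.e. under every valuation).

F1, F3

This is the axiom for density; its first-order frame correspondent is \forall x \forall y (Rxy \to \exists z (Rxz \wedge Rzy)).
F1: holds.
F2: fails — Ruv but no z with Ruz and Rzv.
F3: holds.
F4: fails — Ruv but no z with Ruz and Rzv.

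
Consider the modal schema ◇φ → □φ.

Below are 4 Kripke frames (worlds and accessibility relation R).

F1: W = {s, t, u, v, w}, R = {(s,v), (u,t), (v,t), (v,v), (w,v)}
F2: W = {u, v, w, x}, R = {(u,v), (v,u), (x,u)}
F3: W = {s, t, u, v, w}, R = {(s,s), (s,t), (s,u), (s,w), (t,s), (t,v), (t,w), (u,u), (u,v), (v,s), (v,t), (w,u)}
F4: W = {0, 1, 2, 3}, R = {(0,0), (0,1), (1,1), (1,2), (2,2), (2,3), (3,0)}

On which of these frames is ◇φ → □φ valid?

Frame correspondent (Sahlqvist): ∀x ∀y ∀z (Rxy ∧ Rxz → y = z) — i.e. partial functionality.
F1: fails — v sees both t and v.
F2: satisfies the condition.
F3: fails — s sees both s and t.
F4: fails — 0 sees both 0 and 1.
Valid on: F2.

F2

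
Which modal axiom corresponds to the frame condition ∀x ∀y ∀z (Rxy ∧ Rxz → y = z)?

This is partial functionality; the standard corresponding axiom is CD: ◇r → □r.
Suppose ◇r→□r is valid. Take Rxy, Rxz and set V(r)={y}. Then ◇r at x, so □r at x, so r at z, i.e. z=y.

◇r → □r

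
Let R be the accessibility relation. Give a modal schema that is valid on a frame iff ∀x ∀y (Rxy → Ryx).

s → □◇s

The condition is symmetry. The B schema s → □◇s defines it.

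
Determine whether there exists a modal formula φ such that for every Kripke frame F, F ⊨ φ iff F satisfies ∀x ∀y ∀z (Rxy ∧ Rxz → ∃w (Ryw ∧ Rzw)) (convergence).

Yes, by ◇□p → □◇p

The condition is convergence. A defining modal formula is ◇□p → □◇p.
Suppose ◇□p→□◇p is valid. Take Rxy, Rxz and set V(p)={w : Ryw}. Then □p at y so ◇□p at x, so □◇p at x, so ◇p at z, giving w with Rzw and Ryw.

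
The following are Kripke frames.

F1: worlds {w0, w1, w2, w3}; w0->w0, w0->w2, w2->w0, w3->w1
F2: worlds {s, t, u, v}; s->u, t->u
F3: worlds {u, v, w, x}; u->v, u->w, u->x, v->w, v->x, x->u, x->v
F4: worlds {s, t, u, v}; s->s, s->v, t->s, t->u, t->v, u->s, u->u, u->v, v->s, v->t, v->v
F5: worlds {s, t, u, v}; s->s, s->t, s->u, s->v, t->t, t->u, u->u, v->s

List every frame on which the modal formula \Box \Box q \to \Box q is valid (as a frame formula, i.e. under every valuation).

Frame correspondent (Sahlqvist): \forall x \forall y (Rxy \to \exists z (Rxz \wedge Rzy)) — i.e. density.
F1: fails — Rw3w1 but no z with Rw3z and Rzw1.
F2: fails — Rsu but no z with Rsz and Rzu.
F3: fails — Rvw but no z with Rvz and Rzw.
F4: satisfies the condition.
F5: satisfies the condition.
Valid on: F4, F5.

F4, F5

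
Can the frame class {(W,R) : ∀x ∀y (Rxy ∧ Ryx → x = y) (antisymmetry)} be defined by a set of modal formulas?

Any modally definable frame class is closed under surjective bounded morphisms.
The 4-cycle (worlds a,b,c,d with a→b→c→d→a) is antisymmetric. Sending even-indexed worlds to • and odd-indexed worlds to ∘ is a surjective bounded morphism onto the two-world frame with •↔∘, which is not antisymmetric.
Hence antisymmetry is not modally definable.

No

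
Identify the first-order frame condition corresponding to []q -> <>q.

Suppose □q→◇q is valid. At any x set V(q)=W. Then □q at x, so ◇q at x, so x has a successor.
The converse is a direct semantic check.
Frame condition: forall x exists y Rxy.

Seriality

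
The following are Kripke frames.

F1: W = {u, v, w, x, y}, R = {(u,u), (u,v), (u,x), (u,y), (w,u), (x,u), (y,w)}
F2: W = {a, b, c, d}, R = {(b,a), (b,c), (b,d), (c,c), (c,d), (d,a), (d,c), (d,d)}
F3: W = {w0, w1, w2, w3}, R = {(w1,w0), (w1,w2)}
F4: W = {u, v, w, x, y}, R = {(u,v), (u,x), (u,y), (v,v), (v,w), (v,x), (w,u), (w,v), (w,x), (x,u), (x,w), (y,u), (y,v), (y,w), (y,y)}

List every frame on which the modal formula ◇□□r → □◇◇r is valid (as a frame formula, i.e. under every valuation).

F4

Frame correspondent (Sahlqvist): ∀x ∀y ∀z ((xRy ∧ xRz) → ∃w (yR²w ∧ zR²w)) — i.e. a generalized confluence (Geach) condition.
F1: fails — uRu, uRv but no t with uR²t and vR²t.
F2: fails — bRa, bRa but no w with aR²w and aR²w.
F3: fails — w1Rw0, w1Rw0 but no w with w0R²w and w0R²w.
F4: satisfies the condition.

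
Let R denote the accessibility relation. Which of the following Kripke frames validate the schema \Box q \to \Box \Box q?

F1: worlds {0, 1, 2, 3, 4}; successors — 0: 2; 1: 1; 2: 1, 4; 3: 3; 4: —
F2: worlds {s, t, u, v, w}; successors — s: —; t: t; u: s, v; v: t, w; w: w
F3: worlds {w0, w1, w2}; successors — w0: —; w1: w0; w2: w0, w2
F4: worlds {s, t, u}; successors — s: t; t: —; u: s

The schema corresponds to transitivity: \forall x \forall y \forall z (Rxy \wedge Ryz \to Rxz).
F1: fails — R02 and R21 but not R01.
F2: fails — Ruv and Rvw but not Ruw.
F3: condition met.
F4: fails — Rus and Rst but not Rut.
Valid on: F3.

F3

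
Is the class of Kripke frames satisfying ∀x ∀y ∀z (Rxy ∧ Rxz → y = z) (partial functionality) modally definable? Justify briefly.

Definable; ◇r → □r defines it

Yes: it is partial functionality, defined by the CD schema ◇r → □r.
Suppose ◇r→□r is valid. Take Rxy, Rxz and set V(r)={y}. Then ◇r at x, so □r at x, so r at z, i.e. z=y.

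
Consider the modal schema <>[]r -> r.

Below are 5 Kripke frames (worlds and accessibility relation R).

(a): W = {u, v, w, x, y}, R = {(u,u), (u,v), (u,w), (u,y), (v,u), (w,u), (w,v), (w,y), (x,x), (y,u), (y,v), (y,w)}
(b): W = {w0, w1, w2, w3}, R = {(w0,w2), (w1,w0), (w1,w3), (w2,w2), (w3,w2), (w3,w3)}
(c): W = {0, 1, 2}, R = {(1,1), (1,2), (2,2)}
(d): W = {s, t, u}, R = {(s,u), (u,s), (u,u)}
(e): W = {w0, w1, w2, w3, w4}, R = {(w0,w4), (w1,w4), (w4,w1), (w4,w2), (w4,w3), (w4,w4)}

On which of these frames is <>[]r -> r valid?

(d)

Frame correspondent (Sahlqvist): forall x forall y (Rxy -> Ryx) — i.e. symmetry.
(a): fails — Ryv but not Rvy.
(b): fails — Rw1w0 but not Rw0w1.
(c): fails — R12 but not R21.
(d): satisfies the condition.
(e): fails — Rw0w4 but not Rw4w0.
Valid on: (d).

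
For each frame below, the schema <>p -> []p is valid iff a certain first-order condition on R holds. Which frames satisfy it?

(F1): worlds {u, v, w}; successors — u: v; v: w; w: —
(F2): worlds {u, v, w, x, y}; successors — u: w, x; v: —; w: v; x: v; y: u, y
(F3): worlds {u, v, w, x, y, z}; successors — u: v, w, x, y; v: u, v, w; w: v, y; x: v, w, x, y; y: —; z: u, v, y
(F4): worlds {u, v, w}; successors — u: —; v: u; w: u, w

Frame correspondent (Sahlqvist): forall x forall y forall z (Rxy & Rxz -> y = z) — i.e. partial functionality.
(F1): condition met.
(F2): fails — u sees both w and x.
(F3): fails — u sees both v and w.
(F4): fails — w sees both u and w.

(F1)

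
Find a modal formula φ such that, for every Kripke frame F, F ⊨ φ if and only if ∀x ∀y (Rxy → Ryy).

The condition is shift-reflexivity. The T□ schema □(□r → r) defines it.
Suppose □(□r→r) is valid. Take Rxy and set V(r)={w : Ryw}. Then at y, □r holds; since □(□r→r) at x, □r→r at y, so r at y, i.e. Ryy.

□(□r → r)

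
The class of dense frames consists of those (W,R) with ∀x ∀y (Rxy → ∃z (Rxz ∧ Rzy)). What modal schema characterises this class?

This is density; the standard corresponding axiom is C4: □□r → □r.
Suppose □□r→□r is valid. Take Rxy and set V(r)={w : xR²w}. Then □□r at x, so □r at x, so r at y, i.e. ∃z(Rxz∧Rzy).

□□r → □r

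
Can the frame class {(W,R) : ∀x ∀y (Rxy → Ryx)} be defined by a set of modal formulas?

Definable; p → □◇p defines it

The condition is symmetry. A defining modal formula is p → □◇p.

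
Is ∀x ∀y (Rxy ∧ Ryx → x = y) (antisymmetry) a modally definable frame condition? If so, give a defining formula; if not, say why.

If a class were modally definable it would be closed under surjective bounded morphisms (Goldblatt–Thomason).
The 8-cycle (worlds 0,1,2,3,4,5,6,7 with 0→1→2→3→4→5→6→7→0) is antisymmetric. Sending even-indexed worlds to • and odd-indexed worlds to ∘ is a surjective bounded morphism onto the two-world frame with •↔∘, which is not antisymmetric.
So the class is not modally definable.

No — not modally definable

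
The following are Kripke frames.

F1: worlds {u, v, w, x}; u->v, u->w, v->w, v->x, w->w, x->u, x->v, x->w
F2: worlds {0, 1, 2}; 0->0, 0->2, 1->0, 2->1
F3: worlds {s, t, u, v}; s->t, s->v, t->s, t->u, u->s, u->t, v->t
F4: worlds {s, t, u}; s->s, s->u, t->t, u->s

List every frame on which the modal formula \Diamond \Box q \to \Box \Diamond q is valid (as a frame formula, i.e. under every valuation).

F1, F4

The schema corresponds to convergence: \forall x \forall y \forall z (Rxy \wedge Rxz \to \exists w (Ryw \wedge Rzw)).
F1: holds.
F2: fails — R00 and R02 but 0 and 2 have no common successor.
F3: fails — Rsv and Rst but v and t have no common successor.
F4: holds.
Valid on: F1, F4.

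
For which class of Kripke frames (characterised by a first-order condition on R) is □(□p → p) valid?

shift-reflexivity

Suppose □(□p→p) is valid. Take Rxy and set V(p)={w : Ryw}. Then at y, □p holds; since □(□p→p) at x, □p→p at y, so p at y, i.e. Ryy.
Conversely, on a frame with shift-reflexivity the schema holds at every world under every valuation.
So the correspondent is shift-reflexivity.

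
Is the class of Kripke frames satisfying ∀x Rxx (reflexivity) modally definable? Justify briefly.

Yes: it is reflexivity, defined by the T schema □q → q.

Yes — defined by □q → q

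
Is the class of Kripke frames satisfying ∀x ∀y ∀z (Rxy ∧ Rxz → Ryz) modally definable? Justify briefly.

Yes, by ◇p → □◇p

This is a Sahlqvist condition; the 5 axiom ◇p → □◇p defines it.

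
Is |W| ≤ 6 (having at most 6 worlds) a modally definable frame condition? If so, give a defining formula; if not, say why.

Modal frame validity is preserved under disjoint unions.
Any modal formula valid on each of 7 disjoint one-world frames is valid on their disjoint union (validity is preserved under disjoint unions). Each one-world frame has |W|=1≤6, but the union has |W|=7.
So the class is not modally definable.

No — not modally definable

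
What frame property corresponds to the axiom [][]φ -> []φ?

density

Suppose □□φ→□φ is valid. Take Rxy and set V(φ)={w : xR²w}. Then □□φ at x, so □φ at x, so φ at y, i.e. ∃z(Rxz∧Rzy).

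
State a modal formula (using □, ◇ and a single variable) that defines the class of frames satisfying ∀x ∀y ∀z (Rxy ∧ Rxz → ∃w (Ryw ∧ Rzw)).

◇□s → □◇s

A defining formula is ◇□s → □◇s (the .2 axiom).
Suppose ◇□s→□◇s is valid. Take Rxy, Rxz and set V(s)={w : Ryw}. Then □s at y so ◇□s at x, so □◇s at x, so ◇s at z, giving w with Rzw and Ryw.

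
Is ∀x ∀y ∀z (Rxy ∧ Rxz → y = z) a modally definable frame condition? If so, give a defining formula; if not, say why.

Yes: it is partial functionality, defined by the CD schema ◇p → □p.
Suppose ◇p→□p is valid. Take Rxy, Rxz and set V(p)={y}. Then ◇p at x, so □p at x, so p at z, i.e. z=y.

Definable; ◇p → □p defines it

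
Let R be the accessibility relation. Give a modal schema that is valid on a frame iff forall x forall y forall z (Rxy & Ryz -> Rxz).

The condition is transitivity. The 4 schema □s → □□s defines it.
Suppose □s→□□s is valid. Take Rxy, Ryz and set V(s)={w : Rxw}. Then □s at x, so □□s at x, so □s at y, so s at z, i.e. Rxz.

□s → □□s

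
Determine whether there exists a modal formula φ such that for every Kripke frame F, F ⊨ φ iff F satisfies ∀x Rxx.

The condition is reflexivity. A defining modal formula is □p → p.
Suppose □p→p is valid. At any x set V(p)={w : Rxw}. Then □p holds at x, so p holds at x, i.e. Rxx.

Definable; □p → p defines it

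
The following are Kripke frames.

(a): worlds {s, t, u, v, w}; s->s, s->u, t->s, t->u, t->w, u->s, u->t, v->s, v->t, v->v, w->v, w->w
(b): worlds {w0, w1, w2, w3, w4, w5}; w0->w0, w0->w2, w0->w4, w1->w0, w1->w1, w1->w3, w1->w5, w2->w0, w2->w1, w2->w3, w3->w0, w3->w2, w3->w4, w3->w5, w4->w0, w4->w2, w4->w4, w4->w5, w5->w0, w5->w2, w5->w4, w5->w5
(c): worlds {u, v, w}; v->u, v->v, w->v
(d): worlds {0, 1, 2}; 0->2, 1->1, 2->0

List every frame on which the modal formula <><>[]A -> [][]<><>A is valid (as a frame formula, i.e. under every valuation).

The schema corresponds to a generalized confluence (Geach) condition: forall x forall y forall z ((x R^2 y & x R^2 z) -> exists w (yRw & z R^2 w)).
(a): fails — tR²w, tR²s but no w* with wRw* and sR²w*.
(b): condition met.
(c): fails — vR²u, vR²u but no t with uRt and uR²t.
(d): fails — 0R²0, 0R²0 but no w with 0Rw and 0R²w.

(b)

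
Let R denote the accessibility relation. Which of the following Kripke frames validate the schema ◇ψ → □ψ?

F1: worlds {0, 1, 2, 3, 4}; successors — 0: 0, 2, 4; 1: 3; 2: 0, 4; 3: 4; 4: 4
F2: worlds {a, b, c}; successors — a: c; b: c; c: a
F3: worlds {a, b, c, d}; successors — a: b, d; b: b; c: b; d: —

This is the axiom for partial functionality; its first-order frame correspondent is ∀x ∀y ∀z (Rxy ∧ Rxz → y = z).
F1: fails — 0 sees both 0 and 2.
F2: condition met.
F3: fails — a sees both b and d.

F2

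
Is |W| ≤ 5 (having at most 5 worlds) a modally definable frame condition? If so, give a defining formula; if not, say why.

Modal frame validity is preserved under disjoint unions.
Any modal formula valid on each of 6 disjoint one-world frames is valid on their disjoint union (validity is preserved under disjoint unions). Each one-world frame has |W|=1≤5, but the union has |W|=6.
So the class is not modally definable.

No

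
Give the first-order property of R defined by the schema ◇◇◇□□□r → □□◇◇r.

∀x ∀y ∀z ((xR³y ∧ xR²z) → ∃w (yR³w ∧ zR²w))

This is a Sahlqvist (Geach-type) schema ◇^3□^3r → □^2◇^2r.
Minimal-valuation argument: fix x; take any y with xR^3y and any z with xR^2z. Set V(r) to the set of worlds R-reachable from y in exactly 3 steps. Then □^3r holds at y, so the antecedent holds at x; validity forces ◇^2r at z, giving a w with zR^2w and yR^3w.
First-order correspondent: ∀x ∀y ∀z ((xR³y ∧ xR²z) → ∃w (yR³w ∧ zR²w)).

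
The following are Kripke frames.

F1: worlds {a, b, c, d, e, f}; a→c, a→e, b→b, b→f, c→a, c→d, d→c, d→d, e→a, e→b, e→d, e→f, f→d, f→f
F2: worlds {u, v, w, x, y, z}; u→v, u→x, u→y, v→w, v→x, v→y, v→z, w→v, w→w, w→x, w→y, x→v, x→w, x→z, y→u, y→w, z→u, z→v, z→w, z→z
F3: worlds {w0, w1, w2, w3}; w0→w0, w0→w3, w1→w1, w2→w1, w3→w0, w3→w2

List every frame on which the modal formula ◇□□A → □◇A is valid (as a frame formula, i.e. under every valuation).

The schema corresponds to a generalized confluence (Geach) condition: ∀x ∀y ∀z ((xRy ∧ xRz) → ∃w (yR²w ∧ zRw)).
F1: fails — cRa, cRa but no w with aR²w and aRw.
F2: ✓.
F3: fails — w3Rw0, w3Rw2 but no w with w0R²w and w2Rw.

F2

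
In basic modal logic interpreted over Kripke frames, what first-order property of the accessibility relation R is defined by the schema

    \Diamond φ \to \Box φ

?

Partial functionality

Suppose ◇φ→□φ is valid. Take Rxy, Rxz and set V(φ)={y}. Then ◇φ at x, so □φ at x, so φ at z, i.e. z=y.
Conversely, any frame satisfying \forall x \forall y \forall z (Rxy \wedge Rxz \to y = z) validates the schema.
So the correspondent is partial functionality.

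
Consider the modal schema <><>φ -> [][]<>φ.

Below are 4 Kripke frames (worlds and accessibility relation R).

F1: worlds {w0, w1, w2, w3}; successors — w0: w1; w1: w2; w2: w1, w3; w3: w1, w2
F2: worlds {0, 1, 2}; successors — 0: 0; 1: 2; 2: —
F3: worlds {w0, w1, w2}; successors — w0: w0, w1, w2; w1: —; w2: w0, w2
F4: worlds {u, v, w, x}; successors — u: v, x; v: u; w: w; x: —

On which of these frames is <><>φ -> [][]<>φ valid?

F2

Frame correspondent (Sahlqvist): forall x forall y forall z ((x R^2 y & x R^2 z) -> exists w (y = w & zRw)) — i.e. a generalized confluence (Geach) condition.
F1: fails — w0R²w2, w0R²w2 but no w with w2=w and w2Rw.
F2: satisfies the condition.
F3: fails — w0R²w0, w0R²w1 but no w with w0=w and w1Rw.
F4: fails — uR²u, uR²u but no t with u=t and uRt.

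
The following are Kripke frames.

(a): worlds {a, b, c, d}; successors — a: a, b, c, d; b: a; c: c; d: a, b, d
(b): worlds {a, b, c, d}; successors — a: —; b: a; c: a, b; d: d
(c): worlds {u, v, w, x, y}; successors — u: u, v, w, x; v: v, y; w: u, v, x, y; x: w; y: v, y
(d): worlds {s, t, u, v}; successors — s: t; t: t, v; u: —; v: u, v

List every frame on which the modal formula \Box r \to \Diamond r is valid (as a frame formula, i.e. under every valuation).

This is the axiom for seriality; its first-order frame correspondent is \forall x \exists y Rxy.
(a): holds.
(b): fails — world a has no successor.
(c): holds.
(d): fails — world u has no successor.

(a), (c)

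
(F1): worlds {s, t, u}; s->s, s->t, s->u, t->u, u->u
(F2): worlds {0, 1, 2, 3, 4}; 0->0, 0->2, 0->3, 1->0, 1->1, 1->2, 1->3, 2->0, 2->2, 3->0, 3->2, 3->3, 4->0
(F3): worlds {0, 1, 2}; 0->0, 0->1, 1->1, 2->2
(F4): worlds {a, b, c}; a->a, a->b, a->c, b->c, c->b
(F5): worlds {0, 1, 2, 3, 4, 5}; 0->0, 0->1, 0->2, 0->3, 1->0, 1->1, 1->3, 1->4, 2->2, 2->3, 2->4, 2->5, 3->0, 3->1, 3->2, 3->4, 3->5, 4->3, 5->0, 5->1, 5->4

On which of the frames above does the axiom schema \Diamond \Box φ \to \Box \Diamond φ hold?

(F1), (F2), (F3)

Frame correspondent (Sahlqvist): \forall x \forall y \forall z (Rxy \wedge Rxz \to \exists w (Ryw \wedge Rzw)) — i.e. convergence.
(F1): ✓.
(F2): ✓.
(F3): ✓.
(F4): fails — Rab and Rac but b and c have no common successor.
(F5): fails — R13 and R14 but 3 and 4 have no common successor.
Valid on: (F1), (F2), (F3).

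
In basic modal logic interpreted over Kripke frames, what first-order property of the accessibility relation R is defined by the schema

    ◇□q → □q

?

the Euclidean property

This is a form of the 5 axiom.
Its frame correspondent is the Euclidean property — ∀x ∀y ∀z (Rxy ∧ Rxz → Ryz).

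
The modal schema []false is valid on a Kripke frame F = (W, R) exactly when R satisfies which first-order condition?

□⊥ is valid iff no world has any successor (otherwise □⊥ fails at any world with one).

emptiness of R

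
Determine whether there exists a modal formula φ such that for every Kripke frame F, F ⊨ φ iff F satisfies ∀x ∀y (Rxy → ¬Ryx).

No

Modal frame validity is preserved under surjective bounded morphisms.
The 4-cycle (worlds a,b,c,d with a→b→c→d→a) is asymmetric. Mapping every world to a single reflexive point • is a surjective bounded morphism, and the reflexive point is not asymmetric (R•• but asymmetry requires ¬R••).
Hence asymmetry is not modally definable.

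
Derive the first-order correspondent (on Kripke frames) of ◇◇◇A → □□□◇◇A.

∀x ∀y ∀z ((xR³y ∧ xR³z) → ∃w (y = w ∧ zR²w))

This is a Sahlqvist (Geach-type) schema ◇^3□^0A → □^3◇^2A.
Minimal-valuation argument: fix x; take any y with xR^3y and any z with xR^3z. Set V(A) to the set of worlds R-reachable from y in exactly 0 steps. Then □^0A holds at y, so the antecedent holds at x; validity forces ◇^2A at z, giving a w with zR^2w and yR^0w.
First-order correspondent: ∀x ∀y ∀z ((xR³y ∧ xR³z) → ∃w (y = w ∧ zR²w)).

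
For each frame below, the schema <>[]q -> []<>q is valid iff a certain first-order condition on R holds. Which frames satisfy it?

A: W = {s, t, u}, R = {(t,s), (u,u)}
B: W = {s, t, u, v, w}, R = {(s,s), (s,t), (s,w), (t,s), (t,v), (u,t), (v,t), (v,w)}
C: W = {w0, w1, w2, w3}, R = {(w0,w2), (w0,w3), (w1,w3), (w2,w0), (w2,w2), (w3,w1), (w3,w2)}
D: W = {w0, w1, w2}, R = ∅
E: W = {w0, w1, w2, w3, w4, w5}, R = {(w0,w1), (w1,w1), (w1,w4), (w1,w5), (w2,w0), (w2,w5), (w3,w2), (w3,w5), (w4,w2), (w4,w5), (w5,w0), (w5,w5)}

Frame correspondent (Sahlqvist): forall x forall y forall z (Rxy & Rxz -> exists w (Ryw & Rzw)) — i.e. convergence.
A: fails — Rts and Rts but s and s have no common successor.
B: fails — Rsw and Rsw but w and w have no common successor.
C: fails — Rw3w1 and Rw3w2 but w1 and w2 have no common successor.
D: holds.
E: fails — Rw2w5 and Rw2w0 but w5 and w0 have no common successor.

D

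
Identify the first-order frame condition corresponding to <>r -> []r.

Suppose ◇r→□r is valid. Take Rxy, Rxz and set V(r)={y}. Then ◇r at x, so □r at x, so r at z, i.e. z=y.
Conversely, on a frame with partial functionality the schema holds at every world under every valuation.
Frame condition: forall x forall y forall z (Rxy & Rxz -> y = z).

partial functionality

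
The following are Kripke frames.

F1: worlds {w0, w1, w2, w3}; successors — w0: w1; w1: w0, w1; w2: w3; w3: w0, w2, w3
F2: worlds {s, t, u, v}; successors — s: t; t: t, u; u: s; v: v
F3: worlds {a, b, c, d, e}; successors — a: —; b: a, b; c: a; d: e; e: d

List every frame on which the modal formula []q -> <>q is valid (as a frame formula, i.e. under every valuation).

Frame correspondent (Sahlqvist): forall x exists y Rxy — i.e. seriality.
F1: holds.
F2: holds.
F3: fails — world a has no successor.
Valid on: F1, F2.

F1, F2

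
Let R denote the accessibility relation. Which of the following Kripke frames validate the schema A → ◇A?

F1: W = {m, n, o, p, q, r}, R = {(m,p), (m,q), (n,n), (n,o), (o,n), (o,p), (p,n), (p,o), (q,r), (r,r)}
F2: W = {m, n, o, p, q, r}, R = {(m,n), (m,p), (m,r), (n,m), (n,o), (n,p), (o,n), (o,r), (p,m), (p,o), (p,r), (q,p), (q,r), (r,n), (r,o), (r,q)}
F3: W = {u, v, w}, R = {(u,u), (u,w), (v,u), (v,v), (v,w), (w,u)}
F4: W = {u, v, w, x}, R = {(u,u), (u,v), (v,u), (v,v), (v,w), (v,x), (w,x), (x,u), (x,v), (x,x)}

Frame correspondent (Sahlqvist): ∀x ∃w (x = w ∧ xRw) — i.e. a generalized confluence (Geach) condition.
F1: fails — at m but no w with m=w and mRw.
F2: fails — at m but no w with m=w and mRw.
F3: fails — at w but no t with w=t and wRt.
F4: fails — at w but no t with w=t and wRt.
Valid on no frame.

none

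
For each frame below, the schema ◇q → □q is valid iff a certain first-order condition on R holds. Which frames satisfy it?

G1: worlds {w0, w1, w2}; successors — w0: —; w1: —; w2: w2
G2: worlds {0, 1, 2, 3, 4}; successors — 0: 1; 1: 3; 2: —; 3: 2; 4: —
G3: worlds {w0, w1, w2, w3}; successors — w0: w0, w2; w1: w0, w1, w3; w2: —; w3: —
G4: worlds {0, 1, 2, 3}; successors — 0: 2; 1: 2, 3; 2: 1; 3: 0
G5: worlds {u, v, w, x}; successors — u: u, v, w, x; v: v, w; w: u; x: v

G1, G2

The schema corresponds to partial functionality: ∀x ∀y ∀z (Rxy ∧ Rxz → y = z).
G1: holds.
G2: holds.
G3: fails — w0 sees both w0 and w2.
G4: fails — 1 sees both 2 and 3.
G5: fails — u sees both u and v.
Valid on: G1, G2.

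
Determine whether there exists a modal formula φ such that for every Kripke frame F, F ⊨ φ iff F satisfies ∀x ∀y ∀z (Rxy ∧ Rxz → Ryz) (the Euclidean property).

The condition is the Euclidean property. A defining modal formula is ◇p → □◇p.
Suppose ◇p→□◇p is valid. Take Rxy, Rxz and set V(p)={y}. Then ◇p at x, so □◇p at x, so ◇p at z, so some w with Rzw has p; w=y, i.e. Rzy. By symmetry of the argument, Ryz.

Yes, by ◇p → □◇p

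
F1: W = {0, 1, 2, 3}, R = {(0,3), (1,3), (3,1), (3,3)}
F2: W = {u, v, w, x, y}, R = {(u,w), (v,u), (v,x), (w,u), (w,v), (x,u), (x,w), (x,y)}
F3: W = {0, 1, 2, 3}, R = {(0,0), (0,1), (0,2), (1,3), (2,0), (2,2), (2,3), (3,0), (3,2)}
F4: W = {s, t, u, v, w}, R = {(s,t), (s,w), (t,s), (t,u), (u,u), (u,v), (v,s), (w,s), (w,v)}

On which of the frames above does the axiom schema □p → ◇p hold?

F3, F4

This is the axiom for seriality; its first-order frame correspondent is ∀x ∃y Rxy.
F1: fails — world 2 has no successor.
F2: fails — world y has no successor.
F3: holds.
F4: holds.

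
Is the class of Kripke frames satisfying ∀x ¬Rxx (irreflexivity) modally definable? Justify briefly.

No

Modal frame validity is preserved under surjective bounded morphisms.
The 2-cycle (worlds a,b with a→b→a) is irreflexive, and the map sending every world to a single reflexive point • is a surjective bounded morphism (forth: every edge maps to (•,•); back: every world has a successor). So any modal formula valid on the 2-cycle is also valid on the reflexive point, which is not irreflexive.
So the class is not modally definable.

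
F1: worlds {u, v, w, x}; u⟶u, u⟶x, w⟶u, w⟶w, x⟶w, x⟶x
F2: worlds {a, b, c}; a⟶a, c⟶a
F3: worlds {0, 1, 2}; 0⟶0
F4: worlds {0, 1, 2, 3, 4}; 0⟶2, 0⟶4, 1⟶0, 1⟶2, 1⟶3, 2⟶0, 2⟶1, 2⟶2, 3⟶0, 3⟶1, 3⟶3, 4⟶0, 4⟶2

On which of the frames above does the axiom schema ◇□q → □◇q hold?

This is the axiom for convergence; its first-order frame correspondent is ∀x ∀y ∀z (Rxy ∧ Rxz → ∃w (Ryw ∧ Rzw)).
F1: condition met.
F2: condition met.
F3: condition met.
F4: fails — R10 and R13 but 0 and 3 have no common successor.
Valid on: F1, F2, F3.

F1, F2, F3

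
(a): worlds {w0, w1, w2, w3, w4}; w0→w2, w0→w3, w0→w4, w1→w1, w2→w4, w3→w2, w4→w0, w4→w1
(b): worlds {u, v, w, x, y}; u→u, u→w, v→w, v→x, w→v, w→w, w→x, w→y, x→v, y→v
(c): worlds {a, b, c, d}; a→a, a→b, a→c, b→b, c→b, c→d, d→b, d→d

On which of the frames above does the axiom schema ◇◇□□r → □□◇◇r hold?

(b), (c)

Frame correspondent (Sahlqvist): ∀x ∀y ∀z ((xR²y ∧ xR²z) → ∃w (yR²w ∧ zR²w)) — i.e. a generalized confluence (Geach) condition.
(a): fails — w4R²w1, w4R²w3 but no w with w1R²w and w3R²w.
(b): holds.
(c): holds.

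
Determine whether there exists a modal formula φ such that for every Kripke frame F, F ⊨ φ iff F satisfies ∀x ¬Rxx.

Modal frame validity is preserved under surjective bounded morphisms.
The 2-cycle (worlds 0,1 with 0→1→0) is irreflexive, and the map sending every world to a single reflexive point • is a surjective bounded morphism (forth: every edge maps to (•,•); back: every world has a successor). So any modal formula valid on the 2-cycle is also valid on the reflexive point, which is not irreflexive.
Hence irreflexivity is not modally definable.

Not modally definable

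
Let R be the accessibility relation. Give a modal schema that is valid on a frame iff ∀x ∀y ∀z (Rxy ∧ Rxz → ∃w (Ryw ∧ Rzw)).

The condition is convergence. The .2 schema ◇□q → □◇q defines it.
Suppose ◇□q→□◇q is valid. Take Rxy, Rxz and set V(q)={w : Ryw}. Then □q at y so ◇□q at x, so □◇q at x, so ◇q at z, giving w with Rzw and Ryw.

◇□q → □◇q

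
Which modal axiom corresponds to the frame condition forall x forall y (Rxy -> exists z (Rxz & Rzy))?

□□ψ → □ψ

A defining formula is □□ψ → □ψ (the C4 axiom).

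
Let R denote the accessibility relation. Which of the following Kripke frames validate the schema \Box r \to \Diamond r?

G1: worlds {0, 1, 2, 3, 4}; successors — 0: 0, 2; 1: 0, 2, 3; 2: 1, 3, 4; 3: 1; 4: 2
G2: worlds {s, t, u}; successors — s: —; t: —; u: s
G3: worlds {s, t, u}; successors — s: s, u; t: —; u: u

The schema corresponds to seriality: \forall x \exists y Rxy.
G1: ✓.
G2: fails — world s has no successor.
G3: fails — world t has no successor.
Valid on: G1.

G1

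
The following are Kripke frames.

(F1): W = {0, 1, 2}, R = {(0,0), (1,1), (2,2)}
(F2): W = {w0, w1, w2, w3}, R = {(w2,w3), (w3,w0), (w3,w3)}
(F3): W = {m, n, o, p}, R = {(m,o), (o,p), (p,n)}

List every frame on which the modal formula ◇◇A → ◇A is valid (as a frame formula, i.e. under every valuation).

(F1)

The schema corresponds to transitivity: ∀x ∀y ∀z (Rxy ∧ Ryz → Rxz).
(F1): condition met.
(F2): fails — Rw2w3 and Rw3w0 but not Rw2w0.
(F3): fails — Rop and Rpn but not Ron.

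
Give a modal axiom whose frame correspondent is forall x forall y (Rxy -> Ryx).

s → □◇s

The condition is symmetry. The B schema s → □◇s defines it.
Suppose s→□◇s is valid. Take Rxy and set V(s)={x}. Then s at x, so □◇s at x, so ◇s at y, so some z with Ryz has s; z=x, i.e. Ryx.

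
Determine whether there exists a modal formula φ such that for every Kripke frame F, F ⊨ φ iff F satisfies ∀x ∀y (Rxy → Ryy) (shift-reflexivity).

This is a Sahlqvist condition; the T□ axiom □(□p → p) defines it.
Suppose □(□p→p) is valid. Take Rxy and set V(p)={w : Ryw}. Then at y, □p holds; since □(□p→p) at x, □p→p at y, so p at y, i.e. Ryy.

Yes — defined by □(□p → p)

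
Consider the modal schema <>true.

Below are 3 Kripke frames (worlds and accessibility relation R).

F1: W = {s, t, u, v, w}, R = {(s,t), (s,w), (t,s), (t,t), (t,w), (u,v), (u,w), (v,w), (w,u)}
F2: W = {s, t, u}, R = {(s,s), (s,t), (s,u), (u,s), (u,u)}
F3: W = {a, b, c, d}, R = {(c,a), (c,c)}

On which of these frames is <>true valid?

This is the axiom for seriality; its first-order frame correspondent is forall x exists y Rxy.
F1: holds.
F2: fails — world t has no successor.
F3: fails — world a has no successor.
Valid on: F1.

F1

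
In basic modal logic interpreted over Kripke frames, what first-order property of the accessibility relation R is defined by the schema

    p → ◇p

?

Equivalently (dual form): □p → p.
Suppose □p→p is valid. At any x set V(p)={w : Rxw}. Then □p holds at x, so p holds at x, i.e. Rxx.
Conversely, on a frame with reflexivity the schema holds at every world under every valuation.
So the correspondent is reflexivity.

Reflexivity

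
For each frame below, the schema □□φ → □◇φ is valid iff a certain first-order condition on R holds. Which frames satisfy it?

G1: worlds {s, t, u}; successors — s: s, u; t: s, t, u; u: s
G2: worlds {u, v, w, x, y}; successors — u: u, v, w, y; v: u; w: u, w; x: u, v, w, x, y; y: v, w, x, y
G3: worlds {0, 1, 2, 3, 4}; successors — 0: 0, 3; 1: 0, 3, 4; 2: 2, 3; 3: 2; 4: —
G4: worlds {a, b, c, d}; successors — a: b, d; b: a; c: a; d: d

G1, G2, G4

Frame correspondent (Sahlqvist): ∀x ∀z (xRz → ∃w (xR²w ∧ zRw)) — i.e. a generalized confluence (Geach) condition.
G1: condition met.
G2: condition met.
G3: fails — 1R4 but no w with 1R²w and 4Rw.
G4: condition met.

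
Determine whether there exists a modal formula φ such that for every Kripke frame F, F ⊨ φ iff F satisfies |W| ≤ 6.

Modal frame validity is preserved under disjoint unions.
Any modal formula valid on each of 7 disjoint one-world frames is valid on their disjoint union (validity is preserved under disjoint unions). Each one-world frame has |W|=1≤6, but the union has |W|=7.
Hence having at most 6 worlds is not modally definable.

Not definable by any modal formula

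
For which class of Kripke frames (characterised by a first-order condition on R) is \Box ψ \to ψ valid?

Suppose □ψ→ψ is valid. At any x set V(ψ)={w : Rxw}. Then □ψ holds at x, so ψ holds at x, i.e. Rxx.
Conversely, on a frame with reflexivity the schema holds at every world under every valuation.
Frame condition: \forall x Rxx.

reflexivity: \forall x Rxx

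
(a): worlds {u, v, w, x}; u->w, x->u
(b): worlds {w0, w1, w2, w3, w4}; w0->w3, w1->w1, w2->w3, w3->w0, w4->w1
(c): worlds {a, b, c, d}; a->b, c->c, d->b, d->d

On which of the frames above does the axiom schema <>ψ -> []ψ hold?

This is the axiom for partial functionality; its first-order frame correspondent is forall x forall y forall z (Rxy & Rxz -> y = z).
(a): condition met.
(b): condition met.
(c): fails — d sees both b and d.

(a), (b)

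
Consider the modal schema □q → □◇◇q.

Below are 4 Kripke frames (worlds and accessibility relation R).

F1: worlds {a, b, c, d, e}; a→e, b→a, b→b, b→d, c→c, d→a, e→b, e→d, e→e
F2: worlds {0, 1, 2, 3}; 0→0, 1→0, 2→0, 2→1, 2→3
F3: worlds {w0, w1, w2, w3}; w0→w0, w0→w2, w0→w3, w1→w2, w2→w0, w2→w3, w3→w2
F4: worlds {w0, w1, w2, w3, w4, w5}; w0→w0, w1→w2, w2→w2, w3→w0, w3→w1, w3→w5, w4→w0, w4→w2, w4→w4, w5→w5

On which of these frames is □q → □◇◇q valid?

F3

This is the axiom for a generalized confluence (Geach) condition; its first-order frame correspondent is ∀x ∀z (xRz → ∃w (xRw ∧ zR²w)).
F1: fails — bRd but no w with bRw and dR²w.
F2: fails — 2R3 but no w with 2Rw and 3R²w.
F3: satisfies the condition.
F4: fails — w3Rw1 but no w with w3Rw and w1R²w.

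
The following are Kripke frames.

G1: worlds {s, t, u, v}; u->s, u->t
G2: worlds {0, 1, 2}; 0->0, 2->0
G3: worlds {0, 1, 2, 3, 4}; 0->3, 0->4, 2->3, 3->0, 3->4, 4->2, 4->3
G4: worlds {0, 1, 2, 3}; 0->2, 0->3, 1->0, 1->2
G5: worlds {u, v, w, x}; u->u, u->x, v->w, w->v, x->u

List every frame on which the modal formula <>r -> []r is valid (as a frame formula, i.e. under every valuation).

This is the axiom for partial functionality; its first-order frame correspondent is forall x forall y forall z (Rxy & Rxz -> y = z).
G1: fails — u sees both s and t.
G2: ✓.
G3: fails — 0 sees both 3 and 4.
G4: fails — 0 sees both 2 and 3.
G5: fails — u sees both u and x.

G2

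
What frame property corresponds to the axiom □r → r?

Reflexivity

This is the T axiom.
It corresponds to reflexivity: ∀x Rxx.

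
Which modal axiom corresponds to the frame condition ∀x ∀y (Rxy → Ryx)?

r → □◇r

This is symmetry; the standard corresponding axiom is B: r → □◇r.
Suppose r→□◇r is valid. Take Rxy and set V(r)={x}. Then r at x, so □◇r at x, so ◇r at y, so some z with Ryz has r; z=x, i.e. Ryx.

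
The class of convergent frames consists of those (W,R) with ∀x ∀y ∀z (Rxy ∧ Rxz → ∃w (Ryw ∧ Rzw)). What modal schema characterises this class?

◇□q → □◇q

This is convergence; the standard corresponding axiom is .2: ◇□q → □◇q.
Suppose ◇□q→□◇q is valid. Take Rxy, Rxz and set V(q)={w : Ryw}. Then □q at y so ◇□q at x, so □◇q at x, so ◇q at z, giving w with Rzw and Ryw.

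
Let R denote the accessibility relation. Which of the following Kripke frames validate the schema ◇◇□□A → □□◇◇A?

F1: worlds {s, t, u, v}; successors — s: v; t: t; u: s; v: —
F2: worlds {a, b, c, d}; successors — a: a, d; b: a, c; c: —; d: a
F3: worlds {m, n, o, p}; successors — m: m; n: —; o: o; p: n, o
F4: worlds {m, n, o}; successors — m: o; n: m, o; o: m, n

F2, F3, F4

Frame correspondent (Sahlqvist): ∀x ∀y ∀z ((xR²y ∧ xR²z) → ∃w (yR²w ∧ zR²w)) — i.e. a generalized confluence (Geach) condition.
F1: fails — uR²v, uR²v but no w with vR²w and vR²w.
F2: ✓.
F3: ✓.
F4: ✓.
Valid on: F2, F3, F4.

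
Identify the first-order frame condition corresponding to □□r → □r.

Suppose □□r→□r is valid. Take Rxy and set V(r)={w : xR²w}. Then □□r at x, so □r at x, so r at y, i.e. ∃z(Rxz∧Rzy).

density: ∀x ∀y (Rxy → ∃z (Rxz ∧ Rzy))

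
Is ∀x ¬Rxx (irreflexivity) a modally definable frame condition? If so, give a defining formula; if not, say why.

If a class were modally definable it would be closed under surjective bounded morphisms (Goldblatt–Thomason).
The 5-cycle (worlds 0,1,2,3,4 with 0→1→2→3→4→0) is irreflexive, and the map sending every world to a single reflexive point • is a surjective bounded morphism (forth: every edge maps to (•,•); back: every world has a successor). So any modal formula valid on the 5-cycle is also valid on the reflexive point, which is not irreflexive.
So no modal formula (or set of formulas) defines exactly the irreflexive frames.

Not definable by any modal formula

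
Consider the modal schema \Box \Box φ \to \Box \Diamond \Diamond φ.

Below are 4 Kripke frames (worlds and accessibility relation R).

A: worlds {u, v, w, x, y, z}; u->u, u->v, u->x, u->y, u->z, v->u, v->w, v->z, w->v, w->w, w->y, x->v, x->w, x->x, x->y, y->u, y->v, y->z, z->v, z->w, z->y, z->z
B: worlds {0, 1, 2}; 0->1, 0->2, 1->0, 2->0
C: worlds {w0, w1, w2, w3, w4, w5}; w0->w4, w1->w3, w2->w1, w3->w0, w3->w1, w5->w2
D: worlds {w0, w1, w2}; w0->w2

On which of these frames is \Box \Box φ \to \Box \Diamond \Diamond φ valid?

This is the axiom for a generalized confluence (Geach) condition; its first-order frame correspondent is \forall x \forall z (xRz \to \exists w (x R^2 w \wedge z R^2 w)).
A: satisfies the condition.
B: fails — 0R1 but no w with 0R²w and 1R²w.
C: fails — w0Rw4 but no w with w0R²w and w4R²w.
D: fails — w0Rw2 but no w with w0R²w and w2R²w.

A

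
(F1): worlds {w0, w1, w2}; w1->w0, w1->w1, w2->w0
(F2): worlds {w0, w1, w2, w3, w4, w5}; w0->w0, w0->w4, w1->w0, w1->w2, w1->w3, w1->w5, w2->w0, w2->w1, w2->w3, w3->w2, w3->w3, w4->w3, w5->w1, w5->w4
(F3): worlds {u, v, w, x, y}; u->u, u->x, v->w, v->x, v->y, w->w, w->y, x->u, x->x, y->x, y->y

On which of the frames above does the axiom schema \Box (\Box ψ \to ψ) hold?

(F3)

Frame correspondent (Sahlqvist): \forall x \forall y (Rxy \to Ryy) — i.e. shift-reflexivity.
(F1): fails — Rw1w0 but not Rw0w0.
(F2): fails — Rw1w5 but not Rw5w5.
(F3): satisfies the condition.
Valid on: (F3).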